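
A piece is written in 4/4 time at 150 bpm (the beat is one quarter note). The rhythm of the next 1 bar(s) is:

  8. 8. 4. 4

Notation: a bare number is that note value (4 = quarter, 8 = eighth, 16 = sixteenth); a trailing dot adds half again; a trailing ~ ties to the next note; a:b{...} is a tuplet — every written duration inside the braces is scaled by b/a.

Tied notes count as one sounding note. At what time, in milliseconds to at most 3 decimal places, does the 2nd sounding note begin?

1. 0.0ms @ 0 + 300.0ms (3/4)
2. 300.0ms @ 3/4 + 300.0ms (3/4)
3. 600.0ms @ 3/2 + 600.0ms (3/2)
4. 1200.0ms @ 3 + 400.0ms (1)

note 2 onset = 3/4b = 300.0ms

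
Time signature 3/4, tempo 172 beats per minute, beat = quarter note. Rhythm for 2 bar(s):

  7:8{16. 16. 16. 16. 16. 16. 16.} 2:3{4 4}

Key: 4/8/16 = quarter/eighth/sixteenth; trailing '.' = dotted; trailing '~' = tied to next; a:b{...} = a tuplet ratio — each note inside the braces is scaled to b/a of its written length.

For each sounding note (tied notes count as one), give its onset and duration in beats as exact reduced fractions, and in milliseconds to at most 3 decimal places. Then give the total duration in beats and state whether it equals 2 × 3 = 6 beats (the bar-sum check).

1) 0.0ms=0b +149.502ms=3/7b
2) 149.502ms=3/7b +149.502ms=3/7b
3) 299.003ms=6/7b +149.502ms=3/7b
4) 448.505ms=9/7b +149.502ms=3/7b
5) 598.007ms=12/7b +149.502ms=3/7b
6) 747.508ms=15/7b +149.502ms=3/7b
7) 897.01ms=18/7b +149.502ms=3/7b
8) 1046.512ms=3b +523.256ms=3/2b
9) 1569.767ms=9/2b +523.256ms=3/2b
Σ=6b of 6 (172bpm 3/4) — PASS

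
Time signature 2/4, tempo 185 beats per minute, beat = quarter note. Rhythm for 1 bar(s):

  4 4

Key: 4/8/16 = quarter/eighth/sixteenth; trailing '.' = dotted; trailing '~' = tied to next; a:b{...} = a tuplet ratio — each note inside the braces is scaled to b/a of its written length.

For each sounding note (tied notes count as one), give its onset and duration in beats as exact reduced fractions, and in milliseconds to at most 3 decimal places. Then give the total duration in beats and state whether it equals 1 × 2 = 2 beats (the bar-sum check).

1) 0.0ms=0b +324.324ms=1b
2) 324.324ms=1b +324.324ms=1b
Σ=2b of 2 (185bpm 2/4) — PASS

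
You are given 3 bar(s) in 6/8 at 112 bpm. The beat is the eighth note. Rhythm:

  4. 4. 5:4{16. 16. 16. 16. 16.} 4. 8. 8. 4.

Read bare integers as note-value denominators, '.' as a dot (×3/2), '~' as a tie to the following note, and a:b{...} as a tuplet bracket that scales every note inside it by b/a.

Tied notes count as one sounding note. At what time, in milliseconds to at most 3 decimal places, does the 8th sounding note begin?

note 8 onset = 9b = 4821.429ms

1. 0.0ms @ 0 + 1607.143ms (3)
2. 1607.143ms @ 3 + 1607.143ms (3)
3. 3214.286ms @ 6 + 321.429ms (3/5)
4. 3535.714ms @ 33/5 + 321.429ms (3/5)
5. 3857.143ms @ 36/5 + 321.429ms (3/5)
6. 4178.571ms @ 39/5 + 321.429ms (3/5)
7. 4500.0ms @ 42/5 + 321.429ms (3/5)
8. 4821.429ms @ 9 + 1607.143ms (3)
9. 6428.571ms @ 12 + 803.571ms (3/2)
10. 7232.143ms @ 27/2 + 803.571ms (3/2)
11. 8035.714ms @ 15 + 1607.143ms (3)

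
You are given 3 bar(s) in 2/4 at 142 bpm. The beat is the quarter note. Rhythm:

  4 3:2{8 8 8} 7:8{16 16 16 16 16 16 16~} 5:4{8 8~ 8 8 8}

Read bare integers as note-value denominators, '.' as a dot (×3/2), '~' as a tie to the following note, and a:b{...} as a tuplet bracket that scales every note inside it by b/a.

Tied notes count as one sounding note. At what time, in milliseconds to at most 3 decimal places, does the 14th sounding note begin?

note 14 onset = 28/5b = 2366.197ms

1. 0.0ms @ 0 + 422.535ms (1)
2. 422.535ms @ 1 + 140.845ms (1/3)
3. 563.38ms @ 4/3 + 140.845ms (1/3)
4. 704.225ms @ 5/3 + 140.845ms (1/3)
5. 845.07ms @ 2 + 120.724ms (2/7)
6. 965.795ms @ 16/7 + 120.724ms (2/7)
7. 1086.519ms @ 18/7 + 120.724ms (2/7)
8. 1207.243ms @ 20/7 + 120.724ms (2/7)
9. 1327.968ms @ 22/7 + 120.724ms (2/7)
10. 1448.692ms @ 24/7 + 120.724ms (2/7)
11. 1569.416ms @ 26/7 + 289.738ms (24/35)
12. 1859.155ms @ 22/5 + 338.028ms (4/5)
13. 2197.183ms @ 26/5 + 169.014ms (2/5)
14. 2366.197ms @ 28/5 + 169.014ms (2/5)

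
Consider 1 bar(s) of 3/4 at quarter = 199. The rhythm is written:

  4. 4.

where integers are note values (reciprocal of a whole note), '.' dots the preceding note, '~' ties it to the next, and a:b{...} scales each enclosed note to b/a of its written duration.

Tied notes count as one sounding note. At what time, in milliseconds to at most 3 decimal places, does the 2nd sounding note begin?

1. 0.0ms @ 0 + 452.261ms (3/2)
2. 452.261ms @ 3/2 + 452.261ms (3/2)

note 2 onset = 3/2b = 452.261ms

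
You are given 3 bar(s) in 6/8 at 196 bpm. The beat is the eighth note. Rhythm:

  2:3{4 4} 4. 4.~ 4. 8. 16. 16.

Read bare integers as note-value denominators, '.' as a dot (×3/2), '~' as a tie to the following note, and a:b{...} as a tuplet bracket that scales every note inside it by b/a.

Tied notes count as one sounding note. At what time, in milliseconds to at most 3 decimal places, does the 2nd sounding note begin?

1. 0.0ms @ 0 + 918.367ms (3)
2. 918.367ms @ 3 + 918.367ms (3)
3. 1836.735ms @ 6 + 918.367ms (3)
4. 2755.102ms @ 9 + 1836.735ms (6)
5. 4591.837ms @ 15 + 459.184ms (3/2)
6. 5051.02ms @ 33/2 + 229.592ms (3/4)
7. 5280.612ms @ 69/4 + 229.592ms (3/4)

note 2 onset = 3b = 918.367ms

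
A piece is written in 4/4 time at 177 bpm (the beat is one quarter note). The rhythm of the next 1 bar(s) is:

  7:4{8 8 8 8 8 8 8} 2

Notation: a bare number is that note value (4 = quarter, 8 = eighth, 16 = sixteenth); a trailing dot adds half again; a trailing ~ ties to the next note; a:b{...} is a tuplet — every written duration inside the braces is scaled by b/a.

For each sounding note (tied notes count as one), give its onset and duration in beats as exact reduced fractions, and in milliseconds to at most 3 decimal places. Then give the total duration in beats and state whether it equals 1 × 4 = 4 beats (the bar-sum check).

1) 0.0ms=0b +96.852ms=2/7b
2) 96.852ms=2/7b +96.852ms=2/7b
3) 193.705ms=4/7b +96.852ms=2/7b
4) 290.557ms=6/7b +96.852ms=2/7b
5) 387.409ms=8/7b +96.852ms=2/7b
6) 484.262ms=10/7b +96.852ms=2/7b
7) 581.114ms=12/7b +96.852ms=2/7b
8) 677.966ms=2b +677.966ms=2b
Σ=4b of 4 (177bpm 4/4) — PASS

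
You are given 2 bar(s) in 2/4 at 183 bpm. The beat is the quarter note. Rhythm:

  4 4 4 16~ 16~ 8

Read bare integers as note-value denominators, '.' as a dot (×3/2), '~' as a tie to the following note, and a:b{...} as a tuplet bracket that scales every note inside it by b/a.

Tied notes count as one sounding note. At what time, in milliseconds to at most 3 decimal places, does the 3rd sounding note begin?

1. 0.0ms @ 0 + 327.869ms (1)
2. 327.869ms @ 1 + 327.869ms (1)
3. 655.738ms @ 2 + 327.869ms (1)
4. 983.607ms @ 3 + 327.869ms (1)

note 3 onset = 2b = 655.738ms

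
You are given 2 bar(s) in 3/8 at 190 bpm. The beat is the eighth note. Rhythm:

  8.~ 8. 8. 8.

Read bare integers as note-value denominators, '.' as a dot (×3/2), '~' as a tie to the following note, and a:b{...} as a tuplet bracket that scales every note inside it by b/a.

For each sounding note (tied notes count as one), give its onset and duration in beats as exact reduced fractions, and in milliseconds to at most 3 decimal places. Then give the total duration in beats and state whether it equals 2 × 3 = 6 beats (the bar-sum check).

1) 0.0ms=0b +947.368ms=3b
2) 947.368ms=3b +473.684ms=3/2b
3) 1421.053ms=9/2b +473.684ms=3/2b
Σ=6b of 6 (190bpm 3/8) — PASS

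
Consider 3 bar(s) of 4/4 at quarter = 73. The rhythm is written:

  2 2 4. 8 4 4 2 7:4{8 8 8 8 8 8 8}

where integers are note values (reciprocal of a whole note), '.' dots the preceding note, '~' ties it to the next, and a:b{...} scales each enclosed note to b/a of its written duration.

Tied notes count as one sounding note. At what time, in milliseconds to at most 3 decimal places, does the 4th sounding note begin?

1. 0.0ms @ 0 + 1643.836ms (2)
2. 1643.836ms @ 2 + 1643.836ms (2)
3. 3287.671ms @ 4 + 1232.877ms (3/2)
4. 4520.548ms @ 11/2 + 410.959ms (1/2)
5. 4931.507ms @ 6 + 821.918ms (1)
6. 5753.425ms @ 7 + 821.918ms (1)
7. 6575.342ms @ 8 + 1643.836ms (2)
8. 8219.178ms @ 10 + 234.834ms (2/7)
9. 8454.012ms @ 72/7 + 234.834ms (2/7)
10. 8688.845ms @ 74/7 + 234.834ms (2/7)
11. 8923.679ms @ 76/7 + 234.834ms (2/7)
12. 9158.513ms @ 78/7 + 234.834ms (2/7)
13. 9393.346ms @ 80/7 + 234.834ms (2/7)
14. 9628.18ms @ 82/7 + 234.834ms (2/7)

note 4 onset = 11/2b = 4520.548ms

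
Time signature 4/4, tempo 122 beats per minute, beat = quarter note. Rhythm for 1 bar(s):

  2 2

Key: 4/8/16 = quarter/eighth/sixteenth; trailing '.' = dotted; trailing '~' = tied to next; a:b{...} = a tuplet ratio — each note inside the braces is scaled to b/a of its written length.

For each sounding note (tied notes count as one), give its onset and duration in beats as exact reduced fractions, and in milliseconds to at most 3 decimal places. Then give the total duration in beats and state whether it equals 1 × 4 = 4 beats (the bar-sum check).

1) 0.0ms=0b +983.607ms=2b
2) 983.607ms=2b +983.607ms=2b
Σ=4b of 4 (122bpm 4/4) — PASS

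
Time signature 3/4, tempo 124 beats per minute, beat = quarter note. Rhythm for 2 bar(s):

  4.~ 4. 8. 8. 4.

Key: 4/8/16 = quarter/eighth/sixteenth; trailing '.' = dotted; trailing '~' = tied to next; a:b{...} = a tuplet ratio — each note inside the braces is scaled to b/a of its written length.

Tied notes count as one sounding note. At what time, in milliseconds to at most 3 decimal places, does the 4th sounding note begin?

note 4 onset = 9/2b = 2177.419ms

1. 0.0ms @ 0 + 1451.613ms (3)
2. 1451.613ms @ 3 + 362.903ms (3/4)
3. 1814.516ms @ 15/4 + 362.903ms (3/4)
4. 2177.419ms @ 9/2 + 725.806ms (3/2)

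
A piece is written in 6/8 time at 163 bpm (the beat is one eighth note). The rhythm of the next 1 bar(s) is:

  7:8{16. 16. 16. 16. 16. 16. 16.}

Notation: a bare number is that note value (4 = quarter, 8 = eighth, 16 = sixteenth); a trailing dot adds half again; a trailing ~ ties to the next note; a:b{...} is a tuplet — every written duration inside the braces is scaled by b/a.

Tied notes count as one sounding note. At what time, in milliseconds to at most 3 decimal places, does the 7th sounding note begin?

1. 0.0ms @ 0 + 315.513ms (6/7)
2. 315.513ms @ 6/7 + 315.513ms (6/7)
3. 631.025ms @ 12/7 + 315.513ms (6/7)
4. 946.538ms @ 18/7 + 315.513ms (6/7)
5. 1262.051ms @ 24/7 + 315.513ms (6/7)
6. 1577.564ms @ 30/7 + 315.513ms (6/7)
7. 1893.076ms @ 36/7 + 315.513ms (6/7)

note 7 onset = 36/7b = 1893.076ms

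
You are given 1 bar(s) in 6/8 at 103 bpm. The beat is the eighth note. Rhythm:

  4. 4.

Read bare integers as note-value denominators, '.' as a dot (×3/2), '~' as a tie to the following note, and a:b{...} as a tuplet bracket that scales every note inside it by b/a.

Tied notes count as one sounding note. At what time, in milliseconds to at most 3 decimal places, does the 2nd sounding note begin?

note 2 onset = 3b = 1747.573ms

1. 0.0ms @ 0 + 1747.573ms (3)
2. 1747.573ms @ 3 + 1747.573ms (3)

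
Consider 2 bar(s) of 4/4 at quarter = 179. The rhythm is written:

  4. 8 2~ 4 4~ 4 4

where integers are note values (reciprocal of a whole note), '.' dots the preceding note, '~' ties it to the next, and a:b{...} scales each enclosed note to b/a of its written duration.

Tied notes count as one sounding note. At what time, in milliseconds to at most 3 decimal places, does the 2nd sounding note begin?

note 2 onset = 3/2b = 502.793ms

1. 0.0ms @ 0 + 502.793ms (3/2)
2. 502.793ms @ 3/2 + 167.598ms (1/2)
3. 670.391ms @ 2 + 1005.587ms (3)
4. 1675.978ms @ 5 + 670.391ms (2)
5. 2346.369ms @ 7 + 335.196ms (1)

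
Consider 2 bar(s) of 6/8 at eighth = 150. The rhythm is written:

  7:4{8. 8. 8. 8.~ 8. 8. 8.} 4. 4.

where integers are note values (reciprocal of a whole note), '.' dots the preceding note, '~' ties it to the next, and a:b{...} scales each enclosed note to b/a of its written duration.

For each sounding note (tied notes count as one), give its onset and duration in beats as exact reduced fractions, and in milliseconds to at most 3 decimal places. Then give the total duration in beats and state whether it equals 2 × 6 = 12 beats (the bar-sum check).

1) 0.0ms=0b +342.857ms=6/7b
2) 342.857ms=6/7b +342.857ms=6/7b
3) 685.714ms=12/7b +342.857ms=6/7b
4) 1028.571ms=18/7b +685.714ms=12/7b
5) 1714.286ms=30/7b +342.857ms=6/7b
6) 2057.143ms=36/7b +342.857ms=6/7b
7) 2400.0ms=6b +1200.0ms=3b
8) 3600.0ms=9b +1200.0ms=3b
Σ=12b of 12 (150bpm 6/8) — PASS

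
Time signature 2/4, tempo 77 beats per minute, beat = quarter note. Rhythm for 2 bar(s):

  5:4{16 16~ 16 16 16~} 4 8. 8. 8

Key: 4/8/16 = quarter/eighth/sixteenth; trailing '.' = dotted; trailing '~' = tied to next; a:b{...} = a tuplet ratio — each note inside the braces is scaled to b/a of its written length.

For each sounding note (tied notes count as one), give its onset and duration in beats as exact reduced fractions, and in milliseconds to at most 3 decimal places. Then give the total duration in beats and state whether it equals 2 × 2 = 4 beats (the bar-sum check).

1) 0.0ms=0b +155.844ms=1/5b
2) 155.844ms=1/5b +311.688ms=2/5b
3) 467.532ms=3/5b +155.844ms=1/5b
4) 623.377ms=4/5b +935.065ms=6/5b
5) 1558.442ms=2b +584.416ms=3/4b
6) 2142.857ms=11/4b +584.416ms=3/4b
7) 2727.273ms=7/2b +389.61ms=1/2b
Σ=4b of 4 (77bpm 2/4) — PASS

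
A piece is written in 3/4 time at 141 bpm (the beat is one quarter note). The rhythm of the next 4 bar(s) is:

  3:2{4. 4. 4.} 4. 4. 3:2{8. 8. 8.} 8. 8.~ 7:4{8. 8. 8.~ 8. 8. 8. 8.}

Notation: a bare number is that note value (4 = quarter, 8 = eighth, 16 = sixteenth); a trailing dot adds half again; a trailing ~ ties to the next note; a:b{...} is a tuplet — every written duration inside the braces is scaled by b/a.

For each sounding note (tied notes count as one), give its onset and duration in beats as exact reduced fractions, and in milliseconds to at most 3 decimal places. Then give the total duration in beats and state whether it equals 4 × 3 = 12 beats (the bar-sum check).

1) 0.0ms=0b +425.532ms=1b
2) 425.532ms=1b +425.532ms=1b
3) 851.064ms=2b +425.532ms=1b
4) 1276.596ms=3b +638.298ms=3/2b
5) 1914.894ms=9/2b +638.298ms=3/2b
6) 2553.191ms=6b +212.766ms=1/2b
7) 2765.957ms=13/2b +212.766ms=1/2b
8) 2978.723ms=7b +212.766ms=1/2b
9) 3191.489ms=15/2b +319.149ms=3/4b
10) 3510.638ms=33/4b +501.52ms=33/28b
11) 4012.158ms=66/7b +182.371ms=3/7b
12) 4194.529ms=69/7b +364.742ms=6/7b
13) 4559.271ms=75/7b +182.371ms=3/7b
14) 4741.641ms=78/7b +182.371ms=3/7b
15) 4924.012ms=81/7b +182.371ms=3/7b
Σ=12b of 12 (141bpm 3/4) — PASS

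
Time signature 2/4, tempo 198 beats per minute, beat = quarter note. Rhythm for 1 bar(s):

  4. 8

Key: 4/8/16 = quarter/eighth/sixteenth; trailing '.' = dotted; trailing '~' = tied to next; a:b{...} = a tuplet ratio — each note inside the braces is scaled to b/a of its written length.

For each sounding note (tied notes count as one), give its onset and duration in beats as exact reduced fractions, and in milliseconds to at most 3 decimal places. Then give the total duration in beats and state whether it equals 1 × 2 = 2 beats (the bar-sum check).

1) 0.0ms=0b +454.545ms=3/2b
2) 454.545ms=3/2b +151.515ms=1/2b
Σ=2b of 2 (198bpm 2/4) — PASS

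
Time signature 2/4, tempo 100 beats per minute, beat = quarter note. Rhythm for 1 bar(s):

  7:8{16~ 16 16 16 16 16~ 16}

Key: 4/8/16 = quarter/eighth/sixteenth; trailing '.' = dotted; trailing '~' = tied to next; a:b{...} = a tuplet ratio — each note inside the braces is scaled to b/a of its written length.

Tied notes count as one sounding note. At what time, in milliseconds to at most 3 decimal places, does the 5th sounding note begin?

note 5 onset = 10/7b = 857.143ms

1. 0.0ms @ 0 + 342.857ms (4/7)
2. 342.857ms @ 4/7 + 171.429ms (2/7)
3. 514.286ms @ 6/7 + 171.429ms (2/7)
4. 685.714ms @ 8/7 + 171.429ms (2/7)
5. 857.143ms @ 10/7 + 342.857ms (4/7)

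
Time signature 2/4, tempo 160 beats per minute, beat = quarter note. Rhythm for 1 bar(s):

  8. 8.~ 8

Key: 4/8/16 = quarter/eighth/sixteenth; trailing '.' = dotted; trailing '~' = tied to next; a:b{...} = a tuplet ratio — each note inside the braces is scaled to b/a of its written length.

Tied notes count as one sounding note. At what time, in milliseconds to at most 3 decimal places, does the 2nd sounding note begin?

1. 0.0ms @ 0 + 281.25ms (3/4)
2. 281.25ms @ 3/4 + 468.75ms (5/4)

note 2 onset = 3/4b = 281.25ms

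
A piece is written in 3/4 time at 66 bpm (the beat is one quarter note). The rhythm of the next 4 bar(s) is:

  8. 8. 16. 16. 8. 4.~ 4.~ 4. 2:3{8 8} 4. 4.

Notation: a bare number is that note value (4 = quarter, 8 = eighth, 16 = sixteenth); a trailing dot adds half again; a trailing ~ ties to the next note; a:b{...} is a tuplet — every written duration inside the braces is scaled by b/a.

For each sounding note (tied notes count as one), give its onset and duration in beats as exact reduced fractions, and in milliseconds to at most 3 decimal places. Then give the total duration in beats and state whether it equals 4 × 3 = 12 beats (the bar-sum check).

1) 0.0ms=0b +681.818ms=3/4b
2) 681.818ms=3/4b +681.818ms=3/4b
3) 1363.636ms=3/2b +340.909ms=3/8b
4) 1704.545ms=15/8b +340.909ms=3/8b
5) 2045.455ms=9/4b +681.818ms=3/4b
6) 2727.273ms=3b +4090.909ms=9/2b
7) 6818.182ms=15/2b +681.818ms=3/4b
8) 7500.0ms=33/4b +681.818ms=3/4b
9) 8181.818ms=9b +1363.636ms=3/2b
10) 9545.455ms=21/2b +1363.636ms=3/2b
Σ=12b of 12 (66bpm 3/4) — PASS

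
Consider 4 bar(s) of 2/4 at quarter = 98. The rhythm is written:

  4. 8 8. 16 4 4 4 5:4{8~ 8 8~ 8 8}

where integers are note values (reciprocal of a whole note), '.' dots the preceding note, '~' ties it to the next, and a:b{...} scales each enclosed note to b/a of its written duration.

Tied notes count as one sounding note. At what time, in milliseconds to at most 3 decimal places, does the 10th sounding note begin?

1. 0.0ms @ 0 + 918.367ms (3/2)
2. 918.367ms @ 3/2 + 306.122ms (1/2)
3. 1224.49ms @ 2 + 459.184ms (3/4)
4. 1683.673ms @ 11/4 + 153.061ms (1/4)
5. 1836.735ms @ 3 + 612.245ms (1)
6. 2448.98ms @ 4 + 612.245ms (1)
7. 3061.224ms @ 5 + 612.245ms (1)
8. 3673.469ms @ 6 + 489.796ms (4/5)
9. 4163.265ms @ 34/5 + 489.796ms (4/5)
10. 4653.061ms @ 38/5 + 244.898ms (2/5)

note 10 onset = 38/5b = 4653.061ms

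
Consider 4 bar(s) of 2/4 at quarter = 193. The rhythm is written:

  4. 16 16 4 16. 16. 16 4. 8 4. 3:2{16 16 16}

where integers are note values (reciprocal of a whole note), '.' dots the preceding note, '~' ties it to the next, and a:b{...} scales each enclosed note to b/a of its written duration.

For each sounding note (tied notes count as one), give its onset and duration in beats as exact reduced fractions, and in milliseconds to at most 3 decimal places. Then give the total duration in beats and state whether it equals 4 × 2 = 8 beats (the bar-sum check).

1) 0.0ms=0b +466.321ms=3/2b
2) 466.321ms=3/2b +77.72ms=1/4b
3) 544.041ms=7/4b +77.72ms=1/4b
4) 621.762ms=2b +310.881ms=1b
5) 932.642ms=3b +116.58ms=3/8b
6) 1049.223ms=27/8b +116.58ms=3/8b
7) 1165.803ms=15/4b +77.72ms=1/4b
8) 1243.523ms=4b +466.321ms=3/2b
9) 1709.845ms=11/2b +155.44ms=1/2b
10) 1865.285ms=6b +466.321ms=3/2b
11) 2331.606ms=15/2b +51.813ms=1/6b
12) 2383.42ms=23/3b +51.813ms=1/6b
13) 2435.233ms=47/6b +51.813ms=1/6b
Σ=8b of 8 (193bpm 2/4) — PASS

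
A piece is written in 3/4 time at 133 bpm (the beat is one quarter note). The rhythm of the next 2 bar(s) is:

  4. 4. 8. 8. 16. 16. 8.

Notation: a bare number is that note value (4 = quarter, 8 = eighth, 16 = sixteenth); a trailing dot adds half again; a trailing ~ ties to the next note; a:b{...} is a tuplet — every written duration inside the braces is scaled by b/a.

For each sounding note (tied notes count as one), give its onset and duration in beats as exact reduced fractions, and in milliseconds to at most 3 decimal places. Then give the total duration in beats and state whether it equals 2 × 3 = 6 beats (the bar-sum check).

1) 0.0ms=0b +676.692ms=3/2b
2) 676.692ms=3/2b +676.692ms=3/2b
3) 1353.383ms=3b +338.346ms=3/4b
4) 1691.729ms=15/4b +338.346ms=3/4b
5) 2030.075ms=9/2b +169.173ms=3/8b
6) 2199.248ms=39/8b +169.173ms=3/8b
7) 2368.421ms=21/4b +338.346ms=3/4b
Σ=6b of 6 (133bpm 3/4) — PASS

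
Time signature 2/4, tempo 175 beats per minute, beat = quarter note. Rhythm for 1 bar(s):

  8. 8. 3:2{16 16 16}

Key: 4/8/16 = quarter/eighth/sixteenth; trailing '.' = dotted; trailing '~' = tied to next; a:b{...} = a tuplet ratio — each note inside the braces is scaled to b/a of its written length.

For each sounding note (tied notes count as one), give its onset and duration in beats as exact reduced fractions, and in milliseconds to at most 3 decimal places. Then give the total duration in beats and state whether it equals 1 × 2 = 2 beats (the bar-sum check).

1) 0.0ms=0b +257.143ms=3/4b
2) 257.143ms=3/4b +257.143ms=3/4b
3) 514.286ms=3/2b +57.143ms=1/6b
4) 571.429ms=5/3b +57.143ms=1/6b
5) 628.571ms=11/6b +57.143ms=1/6b
Σ=2b of 2 (175bpm 2/4) — PASS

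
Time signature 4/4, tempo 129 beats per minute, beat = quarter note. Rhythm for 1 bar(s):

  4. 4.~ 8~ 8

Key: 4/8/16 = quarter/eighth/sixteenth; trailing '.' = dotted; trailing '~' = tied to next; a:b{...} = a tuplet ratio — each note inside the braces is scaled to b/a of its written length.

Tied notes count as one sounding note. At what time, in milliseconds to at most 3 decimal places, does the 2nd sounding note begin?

note 2 onset = 3/2b = 697.674ms

1. 0.0ms @ 0 + 697.674ms (3/2)
2. 697.674ms @ 3/2 + 1162.791ms (5/2)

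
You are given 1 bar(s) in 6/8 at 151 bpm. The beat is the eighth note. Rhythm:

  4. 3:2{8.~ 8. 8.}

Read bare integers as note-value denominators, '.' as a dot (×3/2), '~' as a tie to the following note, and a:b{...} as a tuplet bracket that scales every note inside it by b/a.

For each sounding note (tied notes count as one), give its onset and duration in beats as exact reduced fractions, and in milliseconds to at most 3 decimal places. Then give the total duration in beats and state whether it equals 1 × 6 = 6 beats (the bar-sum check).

1) 0.0ms=0b +1192.053ms=3b
2) 1192.053ms=3b +794.702ms=2b
3) 1986.755ms=5b +397.351ms=1b
Σ=6b of 6 (151bpm 6/8) — PASS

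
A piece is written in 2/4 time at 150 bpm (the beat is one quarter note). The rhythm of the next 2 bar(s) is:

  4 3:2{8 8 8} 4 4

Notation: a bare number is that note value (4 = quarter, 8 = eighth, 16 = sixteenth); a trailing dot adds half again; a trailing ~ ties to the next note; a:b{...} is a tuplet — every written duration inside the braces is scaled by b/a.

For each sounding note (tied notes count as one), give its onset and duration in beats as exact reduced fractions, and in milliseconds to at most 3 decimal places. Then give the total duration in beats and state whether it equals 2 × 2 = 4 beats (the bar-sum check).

1) 0.0ms=0b +400.0ms=1b
2) 400.0ms=1b +133.333ms=1/3b
3) 533.333ms=4/3b +133.333ms=1/3b
4) 666.667ms=5/3b +133.333ms=1/3b
5) 800.0ms=2b +400.0ms=1b
6) 1200.0ms=3b +400.0ms=1b
Σ=4b of 4 (150bpm 2/4) — PASS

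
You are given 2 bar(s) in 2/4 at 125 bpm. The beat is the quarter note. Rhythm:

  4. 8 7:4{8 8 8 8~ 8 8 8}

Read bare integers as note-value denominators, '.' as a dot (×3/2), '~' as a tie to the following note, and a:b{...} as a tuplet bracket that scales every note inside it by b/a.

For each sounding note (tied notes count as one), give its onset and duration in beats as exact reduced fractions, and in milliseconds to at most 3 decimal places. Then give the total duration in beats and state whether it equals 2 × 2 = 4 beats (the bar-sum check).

1) 0.0ms=0b +720.0ms=3/2b
2) 720.0ms=3/2b +240.0ms=1/2b
3) 960.0ms=2b +137.143ms=2/7b
4) 1097.143ms=16/7b +137.143ms=2/7b
5) 1234.286ms=18/7b +137.143ms=2/7b
6) 1371.429ms=20/7b +274.286ms=4/7b
7) 1645.714ms=24/7b +137.143ms=2/7b
8) 1782.857ms=26/7b +137.143ms=2/7b
Σ=4b of 4 (125bpm 2/4) — PASS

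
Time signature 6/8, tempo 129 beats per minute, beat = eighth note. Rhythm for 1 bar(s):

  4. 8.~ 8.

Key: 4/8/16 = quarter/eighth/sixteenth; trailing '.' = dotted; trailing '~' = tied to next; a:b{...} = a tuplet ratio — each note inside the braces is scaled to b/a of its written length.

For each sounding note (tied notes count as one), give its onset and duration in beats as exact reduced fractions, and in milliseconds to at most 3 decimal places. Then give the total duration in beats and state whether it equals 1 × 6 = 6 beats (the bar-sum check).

1) 0.0ms=0b +1395.349ms=3b
2) 1395.349ms=3b +1395.349ms=3b
Σ=6b of 6 (129bpm 6/8) — PASS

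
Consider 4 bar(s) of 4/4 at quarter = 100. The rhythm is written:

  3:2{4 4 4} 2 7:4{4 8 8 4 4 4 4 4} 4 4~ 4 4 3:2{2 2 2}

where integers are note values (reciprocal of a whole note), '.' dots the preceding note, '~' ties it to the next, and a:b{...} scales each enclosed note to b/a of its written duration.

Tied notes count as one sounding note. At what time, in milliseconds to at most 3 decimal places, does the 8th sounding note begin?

note 8 onset = 36/7b = 3085.714ms

1. 0.0ms @ 0 + 400.0ms (2/3)
2. 400.0ms @ 2/3 + 400.0ms (2/3)
3. 800.0ms @ 4/3 + 400.0ms (2/3)
4. 1200.0ms @ 2 + 1200.0ms (2)
5. 2400.0ms @ 4 + 342.857ms (4/7)
6. 2742.857ms @ 32/7 + 171.429ms (2/7)
7. 2914.286ms @ 34/7 + 171.429ms (2/7)
8. 3085.714ms @ 36/7 + 342.857ms (4/7)
9. 3428.571ms @ 40/7 + 342.857ms (4/7)
10. 3771.429ms @ 44/7 + 342.857ms (4/7)
11. 4114.286ms @ 48/7 + 342.857ms (4/7)
12. 4457.143ms @ 52/7 + 342.857ms (4/7)
13. 4800.0ms @ 8 + 600.0ms (1)
14. 5400.0ms @ 9 + 1200.0ms (2)
15. 6600.0ms @ 11 + 600.0ms (1)
16. 7200.0ms @ 12 + 800.0ms (4/3)
17. 8000.0ms @ 40/3 + 800.0ms (4/3)
18. 8800.0ms @ 44/3 + 800.0ms (4/3)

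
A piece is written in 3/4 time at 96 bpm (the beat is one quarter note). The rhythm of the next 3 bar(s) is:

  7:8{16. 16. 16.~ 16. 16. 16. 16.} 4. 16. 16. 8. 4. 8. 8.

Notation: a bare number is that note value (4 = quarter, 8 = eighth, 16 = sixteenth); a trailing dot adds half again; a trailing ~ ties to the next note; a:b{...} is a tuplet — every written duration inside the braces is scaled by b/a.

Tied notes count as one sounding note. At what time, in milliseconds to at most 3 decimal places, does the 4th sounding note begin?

note 4 onset = 12/7b = 1071.429ms

1. 0.0ms @ 0 + 267.857ms (3/7)
2. 267.857ms @ 3/7 + 267.857ms (3/7)
3. 535.714ms @ 6/7 + 535.714ms (6/7)
4. 1071.429ms @ 12/7 + 267.857ms (3/7)
5. 1339.286ms @ 15/7 + 267.857ms (3/7)
6. 1607.143ms @ 18/7 + 267.857ms (3/7)
7. 1875.0ms @ 3 + 937.5ms (3/2)
8. 2812.5ms @ 9/2 + 234.375ms (3/8)
9. 3046.875ms @ 39/8 + 234.375ms (3/8)
10. 3281.25ms @ 21/4 + 468.75ms (3/4)
11. 3750.0ms @ 6 + 937.5ms (3/2)
12. 4687.5ms @ 15/2 + 468.75ms (3/4)
13. 5156.25ms @ 33/4 + 468.75ms (3/4)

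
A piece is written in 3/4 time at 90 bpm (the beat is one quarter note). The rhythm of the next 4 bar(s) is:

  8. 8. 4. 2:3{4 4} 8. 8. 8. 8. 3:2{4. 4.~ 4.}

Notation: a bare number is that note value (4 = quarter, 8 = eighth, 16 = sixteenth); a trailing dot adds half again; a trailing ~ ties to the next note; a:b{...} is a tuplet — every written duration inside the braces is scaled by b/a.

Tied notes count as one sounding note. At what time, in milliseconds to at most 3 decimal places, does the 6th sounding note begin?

1. 0.0ms @ 0 + 500.0ms (3/4)
2. 500.0ms @ 3/4 + 500.0ms (3/4)
3. 1000.0ms @ 3/2 + 1000.0ms (3/2)
4. 2000.0ms @ 3 + 1000.0ms (3/2)
5. 3000.0ms @ 9/2 + 1000.0ms (3/2)
6. 4000.0ms @ 6 + 500.0ms (3/4)
7. 4500.0ms @ 27/4 + 500.0ms (3/4)
8. 5000.0ms @ 15/2 + 500.0ms (3/4)
9. 5500.0ms @ 33/4 + 500.0ms (3/4)
10. 6000.0ms @ 9 + 666.667ms (1)
11. 6666.667ms @ 10 + 1333.333ms (2)

note 6 onset = 6b = 4000.0ms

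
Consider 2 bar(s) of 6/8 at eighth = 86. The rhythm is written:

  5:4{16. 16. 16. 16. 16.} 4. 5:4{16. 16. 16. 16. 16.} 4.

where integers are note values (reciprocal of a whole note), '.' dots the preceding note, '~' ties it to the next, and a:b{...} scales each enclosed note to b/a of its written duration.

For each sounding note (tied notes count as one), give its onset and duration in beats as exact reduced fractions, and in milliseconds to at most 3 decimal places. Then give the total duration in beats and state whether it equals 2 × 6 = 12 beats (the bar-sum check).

1) 0.0ms=0b +418.605ms=3/5b
2) 418.605ms=3/5b +418.605ms=3/5b
3) 837.209ms=6/5b +418.605ms=3/5b
4) 1255.814ms=9/5b +418.605ms=3/5b
5) 1674.419ms=12/5b +418.605ms=3/5b
6) 2093.023ms=3b +2093.023ms=3b
7) 4186.047ms=6b +418.605ms=3/5b
8) 4604.651ms=33/5b +418.605ms=3/5b
9) 5023.256ms=36/5b +418.605ms=3/5b
10) 5441.86ms=39/5b +418.605ms=3/5b
11) 5860.465ms=42/5b +418.605ms=3/5b
12) 6279.07ms=9b +2093.023ms=3b
Σ=12b of 12 (86bpm 6/8) — PASS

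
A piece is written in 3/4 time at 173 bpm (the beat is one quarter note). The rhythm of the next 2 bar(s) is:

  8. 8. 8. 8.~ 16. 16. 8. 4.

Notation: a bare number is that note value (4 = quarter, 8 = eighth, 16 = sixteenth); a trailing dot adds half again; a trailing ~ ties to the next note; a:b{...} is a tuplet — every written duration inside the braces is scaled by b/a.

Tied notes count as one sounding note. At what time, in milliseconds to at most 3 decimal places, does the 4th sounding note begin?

note 4 onset = 9/4b = 780.347ms

1. 0.0ms @ 0 + 260.116ms (3/4)
2. 260.116ms @ 3/4 + 260.116ms (3/4)
3. 520.231ms @ 3/2 + 260.116ms (3/4)
4. 780.347ms @ 9/4 + 390.173ms (9/8)
5. 1170.52ms @ 27/8 + 130.058ms (3/8)
6. 1300.578ms @ 15/4 + 260.116ms (3/4)
7. 1560.694ms @ 9/2 + 520.231ms (3/2)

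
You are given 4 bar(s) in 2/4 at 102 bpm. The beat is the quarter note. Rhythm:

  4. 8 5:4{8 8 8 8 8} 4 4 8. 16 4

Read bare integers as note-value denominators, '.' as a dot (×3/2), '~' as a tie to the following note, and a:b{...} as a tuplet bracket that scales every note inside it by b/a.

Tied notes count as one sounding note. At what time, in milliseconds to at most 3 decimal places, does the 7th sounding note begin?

1. 0.0ms @ 0 + 882.353ms (3/2)
2. 882.353ms @ 3/2 + 294.118ms (1/2)
3. 1176.471ms @ 2 + 235.294ms (2/5)
4. 1411.765ms @ 12/5 + 235.294ms (2/5)
5. 1647.059ms @ 14/5 + 235.294ms (2/5)
6. 1882.353ms @ 16/5 + 235.294ms (2/5)
7. 2117.647ms @ 18/5 + 235.294ms (2/5)
8. 2352.941ms @ 4 + 588.235ms (1)
9. 2941.176ms @ 5 + 588.235ms (1)
10. 3529.412ms @ 6 + 441.176ms (3/4)
11. 3970.588ms @ 27/4 + 147.059ms (1/4)
12. 4117.647ms @ 7 + 588.235ms (1)

note 7 onset = 18/5b = 2117.647ms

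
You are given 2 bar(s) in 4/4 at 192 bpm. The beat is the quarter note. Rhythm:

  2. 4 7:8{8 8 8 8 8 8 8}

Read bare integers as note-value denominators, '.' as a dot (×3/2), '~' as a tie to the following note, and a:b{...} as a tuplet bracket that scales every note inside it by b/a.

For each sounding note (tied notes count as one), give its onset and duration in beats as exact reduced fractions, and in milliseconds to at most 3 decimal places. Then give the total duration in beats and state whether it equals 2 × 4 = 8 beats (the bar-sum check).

1) 0.0ms=0b +937.5ms=3b
2) 937.5ms=3b +312.5ms=1b
3) 1250.0ms=4b +178.571ms=4/7b
4) 1428.571ms=32/7b +178.571ms=4/7b
5) 1607.143ms=36/7b +178.571ms=4/7b
6) 1785.714ms=40/7b +178.571ms=4/7b
7) 1964.286ms=44/7b +178.571ms=4/7b
8) 2142.857ms=48/7b +178.571ms=4/7b
9) 2321.429ms=52/7b +178.571ms=4/7b
Σ=8b of 8 (192bpm 4/4) — PASS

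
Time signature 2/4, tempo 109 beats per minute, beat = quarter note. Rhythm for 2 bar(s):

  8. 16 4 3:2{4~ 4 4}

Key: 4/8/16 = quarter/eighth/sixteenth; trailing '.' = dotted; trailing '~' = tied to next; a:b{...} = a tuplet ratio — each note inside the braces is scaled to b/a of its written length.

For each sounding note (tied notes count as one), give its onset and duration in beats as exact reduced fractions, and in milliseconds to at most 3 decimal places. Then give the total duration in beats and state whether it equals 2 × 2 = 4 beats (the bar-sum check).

1) 0.0ms=0b +412.844ms=3/4b
2) 412.844ms=3/4b +137.615ms=1/4b
3) 550.459ms=1b +550.459ms=1b
4) 1100.917ms=2b +733.945ms=4/3b
5) 1834.862ms=10/3b +366.972ms=2/3b
Σ=4b of 4 (109bpm 2/4) — PASS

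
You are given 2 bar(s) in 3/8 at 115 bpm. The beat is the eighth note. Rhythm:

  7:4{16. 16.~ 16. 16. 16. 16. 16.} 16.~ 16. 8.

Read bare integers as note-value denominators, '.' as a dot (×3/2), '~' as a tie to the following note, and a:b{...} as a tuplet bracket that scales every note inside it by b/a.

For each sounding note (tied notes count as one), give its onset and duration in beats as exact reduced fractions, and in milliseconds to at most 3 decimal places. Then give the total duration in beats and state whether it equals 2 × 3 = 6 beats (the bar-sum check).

1) 0.0ms=0b +223.602ms=3/7b
2) 223.602ms=3/7b +447.205ms=6/7b
3) 670.807ms=9/7b +223.602ms=3/7b
4) 894.41ms=12/7b +223.602ms=3/7b
5) 1118.012ms=15/7b +223.602ms=3/7b
6) 1341.615ms=18/7b +223.602ms=3/7b
7) 1565.217ms=3b +782.609ms=3/2b
8) 2347.826ms=9/2b +782.609ms=3/2b
Σ=6b of 6 (115bpm 3/8) — PASS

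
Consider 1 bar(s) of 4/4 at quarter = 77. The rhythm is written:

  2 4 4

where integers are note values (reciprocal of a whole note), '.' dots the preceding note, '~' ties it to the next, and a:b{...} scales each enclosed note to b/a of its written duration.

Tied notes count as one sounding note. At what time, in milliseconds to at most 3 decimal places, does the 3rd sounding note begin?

1. 0.0ms @ 0 + 1558.442ms (2)
2. 1558.442ms @ 2 + 779.221ms (1)
3. 2337.662ms @ 3 + 779.221ms (1)

note 3 onset = 3b = 2337.662ms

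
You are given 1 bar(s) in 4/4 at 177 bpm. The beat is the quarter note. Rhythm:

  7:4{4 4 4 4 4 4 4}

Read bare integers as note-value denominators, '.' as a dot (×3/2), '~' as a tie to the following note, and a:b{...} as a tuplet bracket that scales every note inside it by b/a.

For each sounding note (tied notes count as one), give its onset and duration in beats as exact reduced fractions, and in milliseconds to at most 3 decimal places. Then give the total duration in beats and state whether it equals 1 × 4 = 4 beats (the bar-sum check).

1) 0.0ms=0b +193.705ms=4/7b
2) 193.705ms=4/7b +193.705ms=4/7b
3) 387.409ms=8/7b +193.705ms=4/7b
4) 581.114ms=12/7b +193.705ms=4/7b
5) 774.818ms=16/7b +193.705ms=4/7b
6) 968.523ms=20/7b +193.705ms=4/7b
7) 1162.228ms=24/7b +193.705ms=4/7b
Σ=4b of 4 (177bpm 4/4) — PASS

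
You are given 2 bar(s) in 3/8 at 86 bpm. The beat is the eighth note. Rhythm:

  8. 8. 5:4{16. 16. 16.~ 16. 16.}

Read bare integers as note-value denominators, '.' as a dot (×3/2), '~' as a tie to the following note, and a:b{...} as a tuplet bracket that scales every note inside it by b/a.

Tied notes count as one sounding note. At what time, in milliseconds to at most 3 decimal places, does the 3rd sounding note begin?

1. 0.0ms @ 0 + 1046.512ms (3/2)
2. 1046.512ms @ 3/2 + 1046.512ms (3/2)
3. 2093.023ms @ 3 + 418.605ms (3/5)
4. 2511.628ms @ 18/5 + 418.605ms (3/5)
5. 2930.233ms @ 21/5 + 837.209ms (6/5)
6. 3767.442ms @ 27/5 + 418.605ms (3/5)

note 3 onset = 3b = 2093.023ms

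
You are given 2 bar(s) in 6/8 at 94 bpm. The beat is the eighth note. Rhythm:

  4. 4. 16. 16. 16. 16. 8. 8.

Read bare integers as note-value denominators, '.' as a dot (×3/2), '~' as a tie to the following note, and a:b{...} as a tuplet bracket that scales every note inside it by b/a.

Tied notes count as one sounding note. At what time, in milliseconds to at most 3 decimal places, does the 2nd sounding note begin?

note 2 onset = 3b = 1914.894ms

1. 0.0ms @ 0 + 1914.894ms (3)
2. 1914.894ms @ 3 + 1914.894ms (3)
3. 3829.787ms @ 6 + 478.723ms (3/4)
4. 4308.511ms @ 27/4 + 478.723ms (3/4)
5. 4787.234ms @ 15/2 + 478.723ms (3/4)
6. 5265.957ms @ 33/4 + 478.723ms (3/4)
7. 5744.681ms @ 9 + 957.447ms (3/2)
8. 6702.128ms @ 21/2 + 957.447ms (3/2)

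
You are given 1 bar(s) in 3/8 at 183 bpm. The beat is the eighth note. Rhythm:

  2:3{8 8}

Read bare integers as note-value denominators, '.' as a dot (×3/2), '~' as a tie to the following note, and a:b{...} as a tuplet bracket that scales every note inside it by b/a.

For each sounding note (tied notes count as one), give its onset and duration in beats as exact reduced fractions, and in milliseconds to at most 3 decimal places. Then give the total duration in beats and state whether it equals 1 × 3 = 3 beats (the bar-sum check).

1) 0.0ms=0b +491.803ms=3/2b
2) 491.803ms=3/2b +491.803ms=3/2b
Σ=3b of 3 (183bpm 3/8) — PASS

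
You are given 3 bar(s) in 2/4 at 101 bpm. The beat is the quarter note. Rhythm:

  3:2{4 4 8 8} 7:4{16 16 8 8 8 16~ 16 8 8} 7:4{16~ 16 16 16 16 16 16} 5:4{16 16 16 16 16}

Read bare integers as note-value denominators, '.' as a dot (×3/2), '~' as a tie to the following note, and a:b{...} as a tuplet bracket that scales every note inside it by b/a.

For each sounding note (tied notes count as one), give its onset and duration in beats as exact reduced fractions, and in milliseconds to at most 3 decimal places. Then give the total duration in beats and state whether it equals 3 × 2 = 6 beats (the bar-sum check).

1) 0.0ms=0b +396.04ms=2/3b
2) 396.04ms=2/3b +396.04ms=2/3b
3) 792.079ms=4/3b +198.02ms=1/3b
4) 990.099ms=5/3b +198.02ms=1/3b
5) 1188.119ms=2b +84.866ms=1/7b
6) 1272.984ms=15/7b +84.866ms=1/7b
7) 1357.85ms=16/7b +169.731ms=2/7b
8) 1527.581ms=18/7b +169.731ms=2/7b
9) 1697.313ms=20/7b +169.731ms=2/7b
10) 1867.044ms=22/7b +169.731ms=2/7b
11) 2036.775ms=24/7b +169.731ms=2/7b
12) 2206.506ms=26/7b +169.731ms=2/7b
13) 2376.238ms=4b +169.731ms=2/7b
14) 2545.969ms=30/7b +84.866ms=1/7b
15) 2630.835ms=31/7b +84.866ms=1/7b
16) 2715.7ms=32/7b +84.866ms=1/7b
17) 2800.566ms=33/7b +84.866ms=1/7b
18) 2885.431ms=34/7b +84.866ms=1/7b
19) 2970.297ms=5b +118.812ms=1/5b
20) 3089.109ms=26/5b +118.812ms=1/5b
21) 3207.921ms=27/5b +118.812ms=1/5b
22) 3326.733ms=28/5b +118.812ms=1/5b
23) 3445.545ms=29/5b +118.812ms=1/5b
Σ=6b of 6 (101bpm 2/4) — PASS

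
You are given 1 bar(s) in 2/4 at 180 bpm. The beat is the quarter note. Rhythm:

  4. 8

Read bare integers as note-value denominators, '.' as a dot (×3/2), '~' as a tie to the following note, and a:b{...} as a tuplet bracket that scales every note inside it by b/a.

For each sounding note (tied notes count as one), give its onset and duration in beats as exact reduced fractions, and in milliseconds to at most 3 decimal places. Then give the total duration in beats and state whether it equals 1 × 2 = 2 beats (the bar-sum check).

1) 0.0ms=0b +500.0ms=3/2b
2) 500.0ms=3/2b +166.667ms=1/2b
Σ=2b of 2 (180bpm 2/4) — PASS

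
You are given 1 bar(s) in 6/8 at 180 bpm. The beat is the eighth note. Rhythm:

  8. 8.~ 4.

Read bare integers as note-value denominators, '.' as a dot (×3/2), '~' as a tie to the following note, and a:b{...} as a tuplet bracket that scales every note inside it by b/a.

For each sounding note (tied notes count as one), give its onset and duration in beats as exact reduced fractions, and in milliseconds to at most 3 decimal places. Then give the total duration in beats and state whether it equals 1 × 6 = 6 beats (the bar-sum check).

1) 0.0ms=0b +500.0ms=3/2b
2) 500.0ms=3/2b +1500.0ms=9/2b
Σ=6b of 6 (180bpm 6/8) — PASS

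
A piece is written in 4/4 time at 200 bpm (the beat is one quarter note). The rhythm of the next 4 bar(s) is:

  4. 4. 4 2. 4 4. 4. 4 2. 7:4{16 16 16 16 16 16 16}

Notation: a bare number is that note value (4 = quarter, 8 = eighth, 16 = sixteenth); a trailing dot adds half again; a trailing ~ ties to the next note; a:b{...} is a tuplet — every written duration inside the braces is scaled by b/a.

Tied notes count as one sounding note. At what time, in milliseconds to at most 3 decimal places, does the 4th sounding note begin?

note 4 onset = 4b = 1200.0ms

1. 0.0ms @ 0 + 450.0ms (3/2)
2. 450.0ms @ 3/2 + 450.0ms (3/2)
3. 900.0ms @ 3 + 300.0ms (1)
4. 1200.0ms @ 4 + 900.0ms (3)
5. 2100.0ms @ 7 + 300.0ms (1)
6. 2400.0ms @ 8 + 450.0ms (3/2)
7. 2850.0ms @ 19/2 + 450.0ms (3/2)
8. 3300.0ms @ 11 + 300.0ms (1)
9. 3600.0ms @ 12 + 900.0ms (3)
10. 4500.0ms @ 15 + 42.857ms (1/7)
11. 4542.857ms @ 106/7 + 42.857ms (1/7)
12. 4585.714ms @ 107/7 + 42.857ms (1/7)
13. 4628.571ms @ 108/7 + 42.857ms (1/7)
14. 4671.429ms @ 109/7 + 42.857ms (1/7)
15. 4714.286ms @ 110/7 + 42.857ms (1/7)
16. 4757.143ms @ 111/7 + 42.857ms (1/7)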